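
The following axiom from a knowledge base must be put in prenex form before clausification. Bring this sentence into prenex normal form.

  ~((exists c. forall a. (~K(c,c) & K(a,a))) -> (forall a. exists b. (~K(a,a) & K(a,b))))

exists c. forall a. exists z. forall b. (~K(c,c) & K(a,a) & (K(z,z) | ~K(z,b)))

First replace A → B with ¬A ∨ B.
  ~(~(exists c. forall a. (~K(c,c) & K(a,a))) | (forall a. exists b. (~K(a,a) & K(a,b))))
Drive negations inward (¬∀x A ≡ ∃x ¬A, ¬∃x A ≡ ∀x ¬A, De Morgan for ∧/∨):
  (exists c. forall a. (~K(c,c) & K(a,a))) & (exists a. forall b. (K(a,a) | ~K(a,b)))
Give each quantifier a distinct variable: a↦z.
  (exists c. forall a. (~K(c,c) & K(a,a))) & (exists z. forall b. (K(z,z) | ~K(z,b)))
Extract every quantifier outward, since the variables are now distinct and don't occur free across branches:
  exists c. forall a. exists z. forall b. (~K(c,c) & K(a,a) & (K(z,z) | ~K(z,b)))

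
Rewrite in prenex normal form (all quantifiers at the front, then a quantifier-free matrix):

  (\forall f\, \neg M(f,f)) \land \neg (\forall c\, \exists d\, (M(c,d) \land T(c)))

Drive negations inward (¬∀x A ≡ ∃x ¬A, ¬∃x A ≡ ∀x ¬A, De Morgan for ∧/∨):
  (\forall f\, \neg M(f,f)) \land (\exists c\, \forall d\, (\neg M(c,d) \lor \neg T(c)))
All bound variables are already distinct, so no renaming is needed.
Finally move all quantifiers to the prefix:
  \forall f\, \exists c\, \forall d\, (\neg M(f,f) \land (\neg M(c,d) \lor \neg T(c)))

\forall f\, \exists c\, \forall d\, (\neg M(f,f) \land (\neg M(c,d) \lor \neg T(c)))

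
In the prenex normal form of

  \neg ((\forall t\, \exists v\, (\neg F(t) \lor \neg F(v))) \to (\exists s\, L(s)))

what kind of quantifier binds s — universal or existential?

Eliminate → and ↔ using ¬ and ∨.
  \neg (\neg (\forall t\, \exists v\, (\neg F(t) \lor \neg F(v))) \lor (\exists s\, L(s)))
Push ¬ through the quantifiers and connectives to reach negation normal form:
  (\forall t\, \exists v\, (\neg F(t) \lor \neg F(v))) \land (\forall s\, \neg L(s))
All bound variables are already distinct, so no renaming is needed.
Pull the quantifiers to the front (each side's bound variable is not free in the other side):
  \forall t\, \exists v\, \forall s\, ((\neg F(t) \lor \neg F(v)) \land \neg L(s))
The quantifier \exists s sits under an odd number of negations (counting the antecedent side of each →), so it flips to \forall s.

universal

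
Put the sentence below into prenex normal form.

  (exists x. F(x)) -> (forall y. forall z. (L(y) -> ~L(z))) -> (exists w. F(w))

First replace A → B with ¬A ∨ B.
  ~(exists x. F(x)) | ~(forall y. forall z. (~L(y) | ~L(z))) | (exists w. F(w))
Drive negations inward (¬∀x A ≡ ∃x ¬A, ¬∃x A ≡ ∀x ¬A, De Morgan for ∧/∨):
  (forall x. ~F(x)) | (exists y. exists z. (L(y) & L(z))) | (exists w. F(w))
All bound variables are already distinct, so no renaming is needed.
Finally move all quantifiers to the prefix:
  forall x. exists y. exists z. exists w. (~F(x) | L(y) & L(z) | F(w))

forall x. exists y. exists z. exists w. (~F(x) | L(y) & L(z) | F(w))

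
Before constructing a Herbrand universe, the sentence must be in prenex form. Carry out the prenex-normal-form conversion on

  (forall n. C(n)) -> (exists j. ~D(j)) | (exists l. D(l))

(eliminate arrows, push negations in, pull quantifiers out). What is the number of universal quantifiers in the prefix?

0

Eliminate → and ↔ using ¬ and ∨.
  ~(forall n. C(n)) | (exists j. ~D(j)) | (exists l. D(l))
Drive negations inward (¬∀x A ≡ ∃x ¬A, ¬∃x A ≡ ∀x ¬A, De Morgan for ∧/∨):
  (exists n. ~C(n)) | (exists j. ~D(j)) | (exists l. D(l))
All bound variables are already distinct, so no renaming is needed.
Pull the quantifiers to the front (each side's bound variable is not free in the other side):
  exists n. exists j. exists l. (~C(n) | ~D(j) | D(l))
The prefix is exists n exists j exists l: 0 universal, 3 existential.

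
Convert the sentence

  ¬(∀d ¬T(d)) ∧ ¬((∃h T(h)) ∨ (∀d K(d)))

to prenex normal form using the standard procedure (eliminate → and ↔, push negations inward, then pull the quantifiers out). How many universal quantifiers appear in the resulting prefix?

1

Push ¬ through the quantifiers and connectives to reach negation normal form:
  (∃d T(d)) ∧ (∀h ¬T(h)) ∧ (∃d ¬K(d))
Rename bound variables to avoid capture: d↦s.
  (∃d T(d)) ∧ (∀h ¬T(h)) ∧ (∃s ¬K(s))
Pull the quantifiers to the front (each side's bound variable is not free in the other side):
  ∃d ∀h ∃s (T(d) ∧ ¬T(h) ∧ ¬K(s))
The prefix is ∃d ∀h ∃s: 1 universal, 2 existential.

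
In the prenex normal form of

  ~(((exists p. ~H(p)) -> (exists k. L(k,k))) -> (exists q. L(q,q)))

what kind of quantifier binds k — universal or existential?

existential

Rewrite implications/biconditionals: A → B as ¬A ∨ B.
  ~(~(~(exists p. ~H(p)) | (exists k. L(k,k))) | (exists q. L(q,q)))
Drive negations inward (¬∀x A ≡ ∃x ¬A, ¬∃x A ≡ ∀x ¬A, De Morgan for ∧/∨):
  ((forall p. H(p)) | (exists k. L(k,k))) & (forall q. ~L(q,q))
All bound variables are already distinct, so no renaming is needed.
Extract every quantifier outward, since the variables are now distinct and don't occur free across branches:
  forall p. exists k. forall q. ((H(p) | L(k,k)) & ~L(q,q))
The quantifier exists k sits under an even number of negations (counting the antecedent side of each →), so it remains existential.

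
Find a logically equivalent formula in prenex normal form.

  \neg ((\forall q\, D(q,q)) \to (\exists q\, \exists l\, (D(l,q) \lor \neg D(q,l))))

\forall q\, \forall w\, \forall l\, (D(q,q) \land \neg D(l,w) \land D(w,l))

Rewrite implications/biconditionals: A → B as ¬A ∨ B.
  \neg (\neg (\forall q\, D(q,q)) \lor (\exists q\, \exists l\, (D(l,q) \lor \neg D(q,l))))
Push ¬ through the quantifiers and connectives to reach negation normal form:
  (\forall q\, D(q,q)) \land (\forall q\, \forall l\, (\neg D(l,q) \land D(q,l)))
Standardize variables apart so no two quantifiers bind the same name: q↦w.
  (\forall q\, D(q,q)) \land (\forall w\, \forall l\, (\neg D(l,w) \land D(w,l)))
Finally move all quantifiers to the prefix:
  \forall q\, \forall w\, \forall l\, (D(q,q) \land \neg D(l,w) \land D(w,l))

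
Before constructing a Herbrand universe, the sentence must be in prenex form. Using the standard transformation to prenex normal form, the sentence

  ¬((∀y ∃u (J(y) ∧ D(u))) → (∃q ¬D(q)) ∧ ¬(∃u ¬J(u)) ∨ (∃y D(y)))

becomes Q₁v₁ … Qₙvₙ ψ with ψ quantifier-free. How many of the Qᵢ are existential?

2

Eliminate → and ↔ using ¬ and ∨.
  ¬(¬(∀y ∃u (J(y) ∧ D(u))) ∨ (∃q ¬D(q)) ∧ ¬(∃u ¬J(u)) ∨ (∃y D(y)))
Push ¬ through the quantifiers and connectives to reach negation normal form:
  (∀y ∃u (J(y) ∧ D(u))) ∧ ((∀q D(q)) ∨ (∃u ¬J(u))) ∧ (∀y ¬D(y))
Give each quantifier a distinct variable: u↦v, y↦p.
  (∀y ∃u (J(y) ∧ D(u))) ∧ ((∀q D(q)) ∨ (∃v ¬J(v))) ∧ (∀p ¬D(p))
Finally move all quantifiers to the prefix:
  ∀y ∃u ∀q ∃v ∀p (J(y) ∧ D(u) ∧ (D(q) ∨ ¬J(v)) ∧ ¬D(p))
The prefix is ∀y ∃u ∀q ∃v ∀p: 3 universal, 2 existential.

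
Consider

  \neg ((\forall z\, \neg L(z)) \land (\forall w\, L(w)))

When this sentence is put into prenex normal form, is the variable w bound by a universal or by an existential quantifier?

existential

Drive negations inward (¬∀x A ≡ ∃x ¬A, ¬∃x A ≡ ∀x ¬A, De Morgan for ∧/∨):
  (\exists z\, L(z)) \lor (\exists w\, \neg L(w))
All bound variables are already distinct, so no renaming is needed.
Finally move all quantifiers to the prefix:
  \exists z\, \exists w\, (L(z) \lor \neg L(w))
The quantifier \forall w sits under an odd number of negations, so it flips to \exists w.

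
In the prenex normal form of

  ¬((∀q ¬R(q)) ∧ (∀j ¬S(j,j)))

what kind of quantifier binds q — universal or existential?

existential

Push ¬ through the quantifiers and connectives to reach negation normal form:
  (∃q R(q)) ∨ (∃j S(j,j))
All bound variables are already distinct, so no renaming is needed.
Extract every quantifier outward, since the variables are now distinct and don't occur free across branches:
  ∃q ∃j (R(q) ∨ S(j,j))
The quantifier ∀q sits under an odd number of negations, so it flips to ∃q.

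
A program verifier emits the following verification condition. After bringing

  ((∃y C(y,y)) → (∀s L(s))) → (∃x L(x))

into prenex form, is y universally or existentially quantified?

First replace A → B with ¬A ∨ B.
  ¬(¬(∃y C(y,y)) ∨ (∀s L(s))) ∨ (∃x L(x))
Push ¬ through the quantifiers and connectives to reach negation normal form:
  (∃y C(y,y)) ∧ (∃s ¬L(s)) ∨ (∃x L(x))
All bound variables are already distinct, so no renaming is needed.
Finally move all quantifiers to the prefix:
  ∃y ∃s ∃x (C(y,y) ∧ ¬L(s) ∨ L(x))
The quantifier ∃y sits under an even number of negations (counting the antecedent side of each →), so it remains existential.

existential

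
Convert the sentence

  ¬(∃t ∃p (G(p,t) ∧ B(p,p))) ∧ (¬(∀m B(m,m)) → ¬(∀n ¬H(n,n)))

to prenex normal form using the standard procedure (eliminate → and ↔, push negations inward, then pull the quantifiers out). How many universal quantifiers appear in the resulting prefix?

Eliminate → and ↔ using ¬ and ∨.
  ¬(∃t ∃p (G(p,t) ∧ B(p,p))) ∧ (¬¬(∀m B(m,m)) ∨ ¬(∀n ¬H(n,n)))
Push ¬ through the quantifiers and connectives to reach negation normal form:
  (∀t ∀p (¬G(p,t) ∨ ¬B(p,p))) ∧ ((∀m B(m,m)) ∨ (∃n H(n,n)))
All bound variables are already distinct, so no renaming is needed.
Extract every quantifier outward, since the variables are now distinct and don't occur free across branches:
  ∀t ∀p ∀m ∃n ((¬G(p,t) ∨ ¬B(p,p)) ∧ (B(m,m) ∨ H(n,n)))
The prefix is ∀t ∀p ∀m ∃n: 3 universal, 1 existential.

3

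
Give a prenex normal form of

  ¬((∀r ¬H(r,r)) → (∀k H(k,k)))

∀r ∃k (¬H(r,r) ∧ ¬H(k,k))

Rewrite implications/biconditionals: A → B as ¬A ∨ B.
  ¬(¬(∀r ¬H(r,r)) ∨ (∀k H(k,k)))
Drive negations inward (¬∀x A ≡ ∃x ¬A, ¬∃x A ≡ ∀x ¬A, De Morgan for ∧/∨):
  (∀r ¬H(r,r)) ∧ (∃k ¬H(k,k))
Pull the quantifiers to the front (each side's bound variable is not free in the other side):
  ∀r ∃k (¬H(r,r) ∧ ¬H(k,k))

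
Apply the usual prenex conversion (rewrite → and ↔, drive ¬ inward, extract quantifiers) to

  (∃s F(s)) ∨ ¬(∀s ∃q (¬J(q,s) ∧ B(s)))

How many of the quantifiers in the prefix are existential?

Push ¬ through the quantifiers and connectives to reach negation normal form:
  (∃s F(s)) ∨ (∃s ∀q (J(q,s) ∨ ¬B(s)))
Standardize variables apart so no two quantifiers bind the same name: s↦z1.
  (∃s F(s)) ∨ (∃z1 ∀q (J(q,z1) ∨ ¬B(z1)))
Extract every quantifier outward, since the variables are now distinct and don't occur free across branches:
  ∃s ∃z1 ∀q (F(s) ∨ J(q,z1) ∨ ¬B(z1))
The prefix is ∃s ∃z1 ∀q: 1 universal, 2 existential.

2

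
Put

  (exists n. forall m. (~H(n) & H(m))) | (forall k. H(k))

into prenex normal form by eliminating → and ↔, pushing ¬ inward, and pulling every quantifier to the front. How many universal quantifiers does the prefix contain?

2

Pull the quantifiers to the front (each side's bound variable is not free in the other side):
  exists n. forall m. forall k. (~H(n) & H(m) | H(k))
The prefix is exists n forall m forall k: 2 universal, 1 existential.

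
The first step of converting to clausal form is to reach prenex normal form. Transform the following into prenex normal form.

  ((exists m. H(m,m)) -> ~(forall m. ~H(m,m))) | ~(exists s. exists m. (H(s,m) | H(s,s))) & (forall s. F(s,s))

forall m. exists v. forall s. forall z. forall t. (~H(m,m) | H(v,v) | ~H(s,z) & ~H(s,s) & F(t,t))

First replace A → B with ¬A ∨ B.
  ~(exists m. H(m,m)) | ~(forall m. ~H(m,m)) | ~(exists s. exists m. (H(s,m) | H(s,s))) & (forall s. F(s,s))
Move each ¬ inward, flipping quantifiers it crosses:
  (forall m. ~H(m,m)) | (exists m. H(m,m)) | (forall s. forall m. (~H(s,m) & ~H(s,s))) & (forall s. F(s,s))
Standardize variables apart so no two quantifiers bind the same name: m↦v, m↦z, s↦t.
  (forall m. ~H(m,m)) | (exists v. H(v,v)) | (forall s. forall z. (~H(s,z) & ~H(s,s))) & (forall t. F(t,t))
Pull the quantifiers to the front (each side's bound variable is not free in the other side):
  forall m. exists v. forall s. forall z. forall t. (~H(m,m) | H(v,v) | ~H(s,z) & ~H(s,s) & F(t,t))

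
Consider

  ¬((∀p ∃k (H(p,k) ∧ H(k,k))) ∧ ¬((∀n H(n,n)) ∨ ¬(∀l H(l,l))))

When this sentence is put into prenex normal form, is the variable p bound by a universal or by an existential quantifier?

Drive negations inward (¬∀x A ≡ ∃x ¬A, ¬∃x A ≡ ∀x ¬A, De Morgan for ∧/∨):
  (∃p ∀k (¬H(p,k) ∨ ¬H(k,k))) ∨ (∀n H(n,n)) ∨ (∃l ¬H(l,l))
Finally move all quantifiers to the prefix:
  ∃p ∀k ∀n ∃l (¬H(p,k) ∨ ¬H(k,k) ∨ H(n,n) ∨ ¬H(l,l))
The quantifier ∀p sits under an odd number of negations, so it flips to ∃p.

existential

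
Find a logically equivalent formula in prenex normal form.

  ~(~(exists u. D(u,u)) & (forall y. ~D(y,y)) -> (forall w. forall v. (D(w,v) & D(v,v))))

Rewrite implications/biconditionals: A → B as ¬A ∨ B.
  ~(~(~(exists u. D(u,u)) & (forall y. ~D(y,y))) | (forall w. forall v. (D(w,v) & D(v,v))))
Move each ¬ inward, flipping quantifiers it crosses:
  (forall u. ~D(u,u)) & (forall y. ~D(y,y)) & (exists w. exists v. (~D(w,v) | ~D(v,v)))
All bound variables are already distinct, so no renaming is needed.
Pull the quantifiers to the front (each side's bound variable is not free in the other side):
  forall u. forall y. exists w. exists v. (~D(u,u) & ~D(y,y) & (~D(w,v) | ~D(v,v)))

forall u. forall y. exists w. exists v. (~D(u,u) & ~D(y,y) & (~D(w,v) | ~D(v,v)))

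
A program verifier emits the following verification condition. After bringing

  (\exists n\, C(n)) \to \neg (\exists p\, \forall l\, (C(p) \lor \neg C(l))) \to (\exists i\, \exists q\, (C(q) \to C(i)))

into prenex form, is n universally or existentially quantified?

First replace A → B with ¬A ∨ B.
  \neg (\exists n\, C(n)) \lor \neg \neg (\exists p\, \forall l\, (C(p) \lor \neg C(l))) \lor (\exists i\, \exists q\, (\neg C(q) \lor C(i)))
Drive negations inward (¬∀x A ≡ ∃x ¬A, ¬∃x A ≡ ∀x ¬A, De Morgan for ∧/∨):
  (\forall n\, \neg C(n)) \lor (\exists p\, \forall l\, (C(p) \lor \neg C(l))) \lor (\exists i\, \exists q\, (\neg C(q) \lor C(i)))
All bound variables are already distinct, so no renaming is needed.
Finally move all quantifiers to the prefix:
  \forall n\, \exists p\, \forall l\, \exists i\, \exists q\, (\neg C(n) \lor C(p) \lor \neg C(l) \lor \neg C(q) \lor C(i))
The quantifier \exists n sits under an odd number of negations (counting the antecedent side of each →), so it flips to \forall n.

universal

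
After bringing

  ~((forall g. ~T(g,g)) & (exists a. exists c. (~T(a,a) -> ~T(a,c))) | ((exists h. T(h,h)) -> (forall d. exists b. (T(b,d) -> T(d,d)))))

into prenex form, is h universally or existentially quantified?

First replace A → B with ¬A ∨ B.
  ~((forall g. ~T(g,g)) & (exists a. exists c. (~~T(a,a) | ~T(a,c))) | ~(exists h. T(h,h)) | (forall d. exists b. (~T(b,d) | T(d,d))))
Push ¬ through the quantifiers and connectives to reach negation normal form:
  ((exists g. T(g,g)) | (forall a. forall c. (~T(a,a) & T(a,c)))) & (exists h. T(h,h)) & (exists d. forall b. (T(b,d) & ~T(d,d)))
All bound variables are already distinct, so no renaming is needed.
Extract every quantifier outward, since the variables are now distinct and don't occur free across branches:
  exists g. forall a. forall c. exists h. exists d. forall b. ((T(g,g) | ~T(a,a) & T(a,c)) & T(h,h) & T(b,d) & ~T(d,d))
The quantifier exists h sits under an even number of negations (counting the antecedent side of each →), so it remains existential.

existential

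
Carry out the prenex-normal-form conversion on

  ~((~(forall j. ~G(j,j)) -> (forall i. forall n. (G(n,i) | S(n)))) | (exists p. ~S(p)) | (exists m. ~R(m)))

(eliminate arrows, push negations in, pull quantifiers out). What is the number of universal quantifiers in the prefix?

2

Eliminate → and ↔ using ¬ and ∨.
  ~(~~(forall j. ~G(j,j)) | (forall i. forall n. (G(n,i) | S(n))) | (exists p. ~S(p)) | (exists m. ~R(m)))
Drive negations inward (¬∀x A ≡ ∃x ¬A, ¬∃x A ≡ ∀x ¬A, De Morgan for ∧/∨):
  (exists j. G(j,j)) & (exists i. exists n. (~G(n,i) & ~S(n))) & (forall p. S(p)) & (forall m. R(m))
All bound variables are already distinct, so no renaming is needed.
Pull the quantifiers to the front (each side's bound variable is not free in the other side):
  exists j. exists i. exists n. forall p. forall m. (G(j,j) & ~G(n,i) & ~S(n) & S(p) & R(m))
The prefix is exists j exists i exists n forall p forall m: 2 universal, 3 existential.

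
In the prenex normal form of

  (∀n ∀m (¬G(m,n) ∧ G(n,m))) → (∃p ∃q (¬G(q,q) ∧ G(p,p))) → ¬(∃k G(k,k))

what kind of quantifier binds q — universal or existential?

universal

First replace A → B with ¬A ∨ B.
  ¬(∀n ∀m (¬G(m,n) ∧ G(n,m))) ∨ ¬(∃p ∃q (¬G(q,q) ∧ G(p,p))) ∨ ¬(∃k G(k,k))
Push ¬ through the quantifiers and connectives to reach negation normal form:
  (∃n ∃m (G(m,n) ∨ ¬G(n,m))) ∨ (∀p ∀q (G(q,q) ∨ ¬G(p,p))) ∨ (∀k ¬G(k,k))
All bound variables are already distinct, so no renaming is needed.
Finally move all quantifiers to the prefix:
  ∃n ∃m ∀p ∀q ∀k (G(m,n) ∨ ¬G(n,m) ∨ G(q,q) ∨ ¬G(p,p) ∨ ¬G(k,k))
The quantifier ∃q sits under an odd number of negations (counting the antecedent side of each →), so it flips to ∀q.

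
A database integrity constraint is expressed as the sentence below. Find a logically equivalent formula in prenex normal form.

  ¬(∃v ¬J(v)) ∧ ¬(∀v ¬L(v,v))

∀v ∃t (J(v) ∧ L(t,t))

Push ¬ through the quantifiers and connectives to reach negation normal form:
  (∀v J(v)) ∧ (∃v L(v,v))
Rename bound variables to avoid capture: v↦t.
  (∀v J(v)) ∧ (∃t L(t,t))
Extract every quantifier outward, since the variables are now distinct and don't occur free across branches:
  ∀v ∃t (J(v) ∧ L(t,t))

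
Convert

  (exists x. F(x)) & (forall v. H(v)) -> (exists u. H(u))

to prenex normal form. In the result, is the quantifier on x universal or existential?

universal

Rewrite implications/biconditionals: A → B as ¬A ∨ B.
  ~((exists x. F(x)) & (forall v. H(v))) | (exists u. H(u))
Drive negations inward (¬∀x A ≡ ∃x ¬A, ¬∃x A ≡ ∀x ¬A, De Morgan for ∧/∨):
  (forall x. ~F(x)) | (exists v. ~H(v)) | (exists u. H(u))
All bound variables are already distinct, so no renaming is needed.
Finally move all quantifiers to the prefix:
  forall x. exists v. exists u. (~F(x) | ~H(v) | H(u))
The quantifier exists x sits under an odd number of negations (counting the antecedent side of each →), so it flips to forall x.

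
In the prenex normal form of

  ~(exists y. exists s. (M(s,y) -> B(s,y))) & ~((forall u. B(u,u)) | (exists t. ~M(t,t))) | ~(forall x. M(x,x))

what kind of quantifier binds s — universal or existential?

Eliminate → and ↔ using ¬ and ∨.
  ~(exists y. exists s. (~M(s,y) | B(s,y))) & ~((forall u. B(u,u)) | (exists t. ~M(t,t))) | ~(forall x. M(x,x))
Push ¬ through the quantifiers and connectives to reach negation normal form:
  (forall y. forall s. (M(s,y) & ~B(s,y))) & (exists u. ~B(u,u)) & (forall t. M(t,t)) | (exists x. ~M(x,x))
All bound variables are already distinct, so no renaming is needed.
Extract every quantifier outward, since the variables are now distinct and don't occur free across branches:
  forall y. forall s. exists u. forall t. exists x. (M(s,y) & ~B(s,y) & ~B(u,u) & M(t,t) | ~M(x,x))
The quantifier exists s sits under an odd number of negations (counting the antecedent side of each →), so it flips to forall s.

universal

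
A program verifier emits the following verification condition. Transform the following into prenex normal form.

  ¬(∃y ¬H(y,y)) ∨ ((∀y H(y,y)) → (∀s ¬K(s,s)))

∀y ∃q ∀s (H(y,y) ∨ ¬H(q,q) ∨ ¬K(s,s))

First replace A → B with ¬A ∨ B.
  ¬(∃y ¬H(y,y)) ∨ ¬(∀y H(y,y)) ∨ (∀s ¬K(s,s))
Move each ¬ inward, flipping quantifiers it crosses:
  (∀y H(y,y)) ∨ (∃y ¬H(y,y)) ∨ (∀s ¬K(s,s))
Standardize variables apart so no two quantifiers bind the same name: y↦q.
  (∀y H(y,y)) ∨ (∃q ¬H(q,q)) ∨ (∀s ¬K(s,s))
Pull the quantifiers to the front (each side's bound variable is not free in the other side):
  ∀y ∃q ∀s (H(y,y) ∨ ¬H(q,q) ∨ ¬K(s,s))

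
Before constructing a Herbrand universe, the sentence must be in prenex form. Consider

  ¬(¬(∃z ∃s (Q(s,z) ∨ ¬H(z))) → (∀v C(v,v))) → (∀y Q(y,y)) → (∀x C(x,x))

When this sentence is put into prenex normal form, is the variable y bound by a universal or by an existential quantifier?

existential

Rewrite implications/biconditionals: A → B as ¬A ∨ B.
  ¬¬(¬¬(∃z ∃s (Q(s,z) ∨ ¬H(z))) ∨ (∀v C(v,v))) ∨ ¬(∀y Q(y,y)) ∨ (∀x C(x,x))
Push ¬ through the quantifiers and connectives to reach negation normal form:
  (∃z ∃s (Q(s,z) ∨ ¬H(z))) ∨ (∀v C(v,v)) ∨ (∃y ¬Q(y,y)) ∨ (∀x C(x,x))
Finally move all quantifiers to the prefix:
  ∃z ∃s ∀v ∃y ∀x (Q(s,z) ∨ ¬H(z) ∨ C(v,v) ∨ ¬Q(y,y) ∨ C(x,x))
The quantifier ∀y sits under an odd number of negations (counting the antecedent side of each →), so it flips to ∃y.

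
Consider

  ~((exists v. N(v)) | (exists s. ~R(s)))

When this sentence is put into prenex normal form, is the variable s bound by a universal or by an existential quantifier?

Push ¬ through the quantifiers and connectives to reach negation normal form:
  (forall v. ~N(v)) & (forall s. R(s))
All bound variables are already distinct, so no renaming is needed.
Finally move all quantifiers to the prefix:
  forall v. forall s. (~N(v) & R(s))
The quantifier exists s sits under an odd number of negations, so it flips to forall s.

universal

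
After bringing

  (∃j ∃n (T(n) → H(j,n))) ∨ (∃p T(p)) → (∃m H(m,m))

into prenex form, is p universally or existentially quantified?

Rewrite implications/biconditionals: A → B as ¬A ∨ B.
  ¬((∃j ∃n (¬T(n) ∨ H(j,n))) ∨ (∃p T(p))) ∨ (∃m H(m,m))
Drive negations inward (¬∀x A ≡ ∃x ¬A, ¬∃x A ≡ ∀x ¬A, De Morgan for ∧/∨):
  (∀j ∀n (T(n) ∧ ¬H(j,n))) ∧ (∀p ¬T(p)) ∨ (∃m H(m,m))
Pull the quantifiers to the front (each side's bound variable is not free in the other side):
  ∀j ∀n ∀p ∃m (T(n) ∧ ¬H(j,n) ∧ ¬T(p) ∨ H(m,m))
The quantifier ∃p sits under an odd number of negations (counting the antecedent side of each →), so it flips to ∀p.

universal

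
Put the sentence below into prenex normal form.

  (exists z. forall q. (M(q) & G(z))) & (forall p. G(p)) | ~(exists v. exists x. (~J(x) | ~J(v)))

Move each ¬ inward, flipping quantifiers it crosses:
  (exists z. forall q. (M(q) & G(z))) & (forall p. G(p)) | (forall v. forall x. (J(x) & J(v)))
Pull the quantifiers to the front (each side's bound variable is not free in the other side):
  exists z. forall q. forall p. forall v. forall x. (M(q) & G(z) & G(p) | J(x) & J(v))

exists z. forall q. forall p. forall v. forall x. (M(q) & G(z) & G(p) | J(x) & J(v))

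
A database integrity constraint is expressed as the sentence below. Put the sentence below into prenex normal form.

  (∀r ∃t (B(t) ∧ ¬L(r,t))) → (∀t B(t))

∃r ∀t ∀b (¬B(t) ∨ L(r,t) ∨ B(b))

Rewrite implications/biconditionals: A → B as ¬A ∨ B.
  ¬(∀r ∃t (B(t) ∧ ¬L(r,t))) ∨ (∀t B(t))
Move each ¬ inward, flipping quantifiers it crosses:
  (∃r ∀t (¬B(t) ∨ L(r,t))) ∨ (∀t B(t))
Rename bound variables to avoid capture: t↦b.
  (∃r ∀t (¬B(t) ∨ L(r,t))) ∨ (∀b B(b))
Finally move all quantifiers to the prefix:
  ∃r ∀t ∀b (¬B(t) ∨ L(r,t) ∨ B(b))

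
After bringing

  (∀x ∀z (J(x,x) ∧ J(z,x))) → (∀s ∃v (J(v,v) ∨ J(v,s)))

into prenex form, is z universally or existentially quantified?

Eliminate → and ↔ using ¬ and ∨.
  ¬(∀x ∀z (J(x,x) ∧ J(z,x))) ∨ (∀s ∃v (J(v,v) ∨ J(v,s)))
Push ¬ through the quantifiers and connectives to reach negation normal form:
  (∃x ∃z (¬J(x,x) ∨ ¬J(z,x))) ∨ (∀s ∃v (J(v,v) ∨ J(v,s)))
All bound variables are already distinct, so no renaming is needed.
Extract every quantifier outward, since the variables are now distinct and don't occur free across branches:
  ∃x ∃z ∀s ∃v (¬J(x,x) ∨ ¬J(z,x) ∨ J(v,v) ∨ J(v,s))
The quantifier ∀z sits under an odd number of negations (counting the antecedent side of each →), so it flips to ∃z.

existential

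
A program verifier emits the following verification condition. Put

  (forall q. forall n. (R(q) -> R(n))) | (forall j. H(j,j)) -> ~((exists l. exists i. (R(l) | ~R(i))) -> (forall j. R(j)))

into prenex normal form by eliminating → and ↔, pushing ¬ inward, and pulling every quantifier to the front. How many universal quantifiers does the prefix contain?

Eliminate → and ↔ using ¬ and ∨.
  ~((forall q. forall n. (~R(q) | R(n))) | (forall j. H(j,j))) | ~(~(exists l. exists i. (R(l) | ~R(i))) | (forall j. R(j)))
Move each ¬ inward, flipping quantifiers it crosses:
  (exists q. exists n. (R(q) & ~R(n))) & (exists j. ~H(j,j)) | (exists l. exists i. (R(l) | ~R(i))) & (exists j. ~R(j))
Standardize variables apart so no two quantifiers bind the same name: j↦v1.
  (exists q. exists n. (R(q) & ~R(n))) & (exists j. ~H(j,j)) | (exists l. exists i. (R(l) | ~R(i))) & (exists v1. ~R(v1))
Pull the quantifiers to the front (each side's bound variable is not free in the other side):
  exists q. exists n. exists j. exists l. exists i. exists v1. (R(q) & ~R(n) & ~H(j,j) | (R(l) | ~R(i)) & ~R(v1))
The prefix is exists q exists n exists j exists l exists i exists v1: 0 universal, 6 existential.

0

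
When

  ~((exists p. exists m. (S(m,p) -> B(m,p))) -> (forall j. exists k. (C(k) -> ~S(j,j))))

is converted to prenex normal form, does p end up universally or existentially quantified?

Eliminate → and ↔ using ¬ and ∨.
  ~(~(exists p. exists m. (~S(m,p) | B(m,p))) | (forall j. exists k. (~C(k) | ~S(j,j))))
Drive negations inward (¬∀x A ≡ ∃x ¬A, ¬∃x A ≡ ∀x ¬A, De Morgan for ∧/∨):
  (exists p. exists m. (~S(m,p) | B(m,p))) & (exists j. forall k. (C(k) & S(j,j)))
All bound variables are already distinct, so no renaming is needed.
Pull the quantifiers to the front (each side's bound variable is not free in the other side):
  exists p. exists m. exists j. forall k. ((~S(m,p) | B(m,p)) & C(k) & S(j,j))
The quantifier exists p sits under an even number of negations (counting the antecedent side of each →), so it remains existential.

existential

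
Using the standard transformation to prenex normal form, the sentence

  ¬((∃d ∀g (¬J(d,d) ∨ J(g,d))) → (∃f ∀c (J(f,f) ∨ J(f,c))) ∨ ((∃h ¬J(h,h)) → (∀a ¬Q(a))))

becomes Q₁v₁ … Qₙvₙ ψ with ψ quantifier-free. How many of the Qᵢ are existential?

4

Eliminate → and ↔ using ¬ and ∨.
  ¬(¬(∃d ∀g (¬J(d,d) ∨ J(g,d))) ∨ (∃f ∀c (J(f,f) ∨ J(f,c))) ∨ ¬(∃h ¬J(h,h)) ∨ (∀a ¬Q(a)))
Push ¬ through the quantifiers and connectives to reach negation normal form:
  (∃d ∀g (¬J(d,d) ∨ J(g,d))) ∧ (∀f ∃c (¬J(f,f) ∧ ¬J(f,c))) ∧ (∃h ¬J(h,h)) ∧ (∃a Q(a))
Extract every quantifier outward, since the variables are now distinct and don't occur free across branches:
  ∃d ∀g ∀f ∃c ∃h ∃a ((¬J(d,d) ∨ J(g,d)) ∧ ¬J(f,f) ∧ ¬J(f,c) ∧ ¬J(h,h) ∧ Q(a))
The prefix is ∃d ∀g ∀f ∃c ∃h ∃a: 2 universal, 4 existential.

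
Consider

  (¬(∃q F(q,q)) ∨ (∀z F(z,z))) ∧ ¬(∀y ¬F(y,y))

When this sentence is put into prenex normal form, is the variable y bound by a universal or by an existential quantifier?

Push ¬ through the quantifiers and connectives to reach negation normal form:
  ((∀q ¬F(q,q)) ∨ (∀z F(z,z))) ∧ (∃y F(y,y))
Extract every quantifier outward, since the variables are now distinct and don't occur free across branches:
  ∀q ∀z ∃y ((¬F(q,q) ∨ F(z,z)) ∧ F(y,y))
The quantifier ∀y sits under an odd number of negations, so it flips to ∃y.

existential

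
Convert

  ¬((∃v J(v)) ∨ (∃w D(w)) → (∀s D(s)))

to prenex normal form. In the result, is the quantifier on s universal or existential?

Rewrite implications/biconditionals: A → B as ¬A ∨ B.
  ¬(¬((∃v J(v)) ∨ (∃w D(w))) ∨ (∀s D(s)))
Move each ¬ inward, flipping quantifiers it crosses:
  ((∃v J(v)) ∨ (∃w D(w))) ∧ (∃s ¬D(s))
All bound variables are already distinct, so no renaming is needed.
Pull the quantifiers to the front (each side's bound variable is not free in the other side):
  ∃v ∃w ∃s ((J(v) ∨ D(w)) ∧ ¬D(s))
The quantifier ∀s sits under an odd number of negations (counting the antecedent side of each →), so it flips to ∃s.

existential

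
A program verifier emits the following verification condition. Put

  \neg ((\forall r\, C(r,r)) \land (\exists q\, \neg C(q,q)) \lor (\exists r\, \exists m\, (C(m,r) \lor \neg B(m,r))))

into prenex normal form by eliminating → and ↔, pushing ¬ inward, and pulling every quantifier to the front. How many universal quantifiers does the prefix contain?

3

Push ¬ through the quantifiers and connectives to reach negation normal form:
  ((\exists r\, \neg C(r,r)) \lor (\forall q\, C(q,q))) \land (\forall r\, \forall m\, (\neg C(m,r) \land B(m,r)))
Give each quantifier a distinct variable: r↦x1.
  ((\exists r\, \neg C(r,r)) \lor (\forall q\, C(q,q))) \land (\forall x1\, \forall m\, (\neg C(m,x1) \land B(m,x1)))
Extract every quantifier outward, since the variables are now distinct and don't occur free across branches:
  \exists r\, \forall q\, \forall x1\, \forall m\, ((\neg C(r,r) \lor C(q,q)) \land \neg C(m,x1) \land B(m,x1))
The prefix is \exists r \forall q \forall x1 \forall m: 3 universal, 1 existential.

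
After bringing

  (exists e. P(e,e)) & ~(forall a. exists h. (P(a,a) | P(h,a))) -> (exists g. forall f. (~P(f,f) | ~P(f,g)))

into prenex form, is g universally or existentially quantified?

existential

First replace A → B with ¬A ∨ B.
  ~((exists e. P(e,e)) & ~(forall a. exists h. (P(a,a) | P(h,a)))) | (exists g. forall f. (~P(f,f) | ~P(f,g)))
Push ¬ through the quantifiers and connectives to reach negation normal form:
  (forall e. ~P(e,e)) | (forall a. exists h. (P(a,a) | P(h,a))) | (exists g. forall f. (~P(f,f) | ~P(f,g)))
All bound variables are already distinct, so no renaming is needed.
Extract every quantifier outward, since the variables are now distinct and don't occur free across branches:
  forall e. forall a. exists h. exists g. forall f. (~P(e,e) | P(a,a) | P(h,a) | ~P(f,f) | ~P(f,g))
The quantifier exists g sits under an even number of negations (counting the antecedent side of each →), so it remains existential.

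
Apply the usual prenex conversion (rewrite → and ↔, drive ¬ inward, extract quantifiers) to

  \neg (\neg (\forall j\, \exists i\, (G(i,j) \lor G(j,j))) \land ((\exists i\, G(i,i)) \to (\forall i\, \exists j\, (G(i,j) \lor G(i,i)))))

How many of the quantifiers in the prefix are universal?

2

First replace A → B with ¬A ∨ B.
  \neg (\neg (\forall j\, \exists i\, (G(i,j) \lor G(j,j))) \land (\neg (\exists i\, G(i,i)) \lor (\forall i\, \exists j\, (G(i,j) \lor G(i,i)))))
Push ¬ through the quantifiers and connectives to reach negation normal form:
  (\forall j\, \exists i\, (G(i,j) \lor G(j,j))) \lor (\exists i\, G(i,i)) \land (\exists i\, \forall j\, (\neg G(i,j) \land \neg G(i,i)))
Rename bound variables to avoid capture: i↦w, i↦x1, j↦q.
  (\forall j\, \exists i\, (G(i,j) \lor G(j,j))) \lor (\exists w\, G(w,w)) \land (\exists x1\, \forall q\, (\neg G(x1,q) \land \neg G(x1,x1)))
Extract every quantifier outward, since the variables are now distinct and don't occur free across branches:
  \forall j\, \exists i\, \exists w\, \exists x1\, \forall q\, (G(i,j) \lor G(j,j) \lor G(w,w) \land \neg G(x1,q) \land \neg G(x1,x1))
The prefix is \forall j \exists i \exists w \exists x1 \forall q: 2 universal, 3 existential.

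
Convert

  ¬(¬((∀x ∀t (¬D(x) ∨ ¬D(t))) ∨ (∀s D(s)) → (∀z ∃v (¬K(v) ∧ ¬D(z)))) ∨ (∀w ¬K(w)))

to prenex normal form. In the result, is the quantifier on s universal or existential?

Eliminate → and ↔ using ¬ and ∨.
  ¬(¬(¬((∀x ∀t (¬D(x) ∨ ¬D(t))) ∨ (∀s D(s))) ∨ (∀z ∃v (¬K(v) ∧ ¬D(z)))) ∨ (∀w ¬K(w)))
Push ¬ through the quantifiers and connectives to reach negation normal form:
  ((∃x ∃t (D(x) ∧ D(t))) ∧ (∃s ¬D(s)) ∨ (∀z ∃v (¬K(v) ∧ ¬D(z)))) ∧ (∃w K(w))
Pull the quantifiers to the front (each side's bound variable is not free in the other side):
  ∃x ∃t ∃s ∀z ∃v ∃w ((D(x) ∧ D(t) ∧ ¬D(s) ∨ ¬K(v) ∧ ¬D(z)) ∧ K(w))
The quantifier ∀s sits under an odd number of negations (counting the antecedent side of each →), so it flips to ∃s.

existential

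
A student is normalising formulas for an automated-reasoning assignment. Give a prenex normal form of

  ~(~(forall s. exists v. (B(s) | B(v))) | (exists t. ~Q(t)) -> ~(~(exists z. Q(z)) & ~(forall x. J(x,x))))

exists s. forall v. exists t. forall z. exists x. ((~B(s) & ~B(v) | ~Q(t)) & ~Q(z) & ~J(x,x))

Rewrite implications/biconditionals: A → B as ¬A ∨ B.
  ~(~(~(forall s. exists v. (B(s) | B(v))) | (exists t. ~Q(t))) | ~(~(exists z. Q(z)) & ~(forall x. J(x,x))))
Drive negations inward (¬∀x A ≡ ∃x ¬A, ¬∃x A ≡ ∀x ¬A, De Morgan for ∧/∨):
  ((exists s. forall v. (~B(s) & ~B(v))) | (exists t. ~Q(t))) & (forall z. ~Q(z)) & (exists x. ~J(x,x))
Pull the quantifiers to the front (each side's bound variable is not free in the other side):
  exists s. forall v. exists t. forall z. exists x. ((~B(s) & ~B(v) | ~Q(t)) & ~Q(z) & ~J(x,x))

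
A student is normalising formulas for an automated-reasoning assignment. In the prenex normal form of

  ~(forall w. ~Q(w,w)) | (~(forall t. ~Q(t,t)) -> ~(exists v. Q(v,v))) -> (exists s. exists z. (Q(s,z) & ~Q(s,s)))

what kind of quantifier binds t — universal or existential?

First replace A → B with ¬A ∨ B.
  ~(~(forall w. ~Q(w,w)) | ~~(forall t. ~Q(t,t)) | ~(exists v. Q(v,v))) | (exists s. exists z. (Q(s,z) & ~Q(s,s)))
Move each ¬ inward, flipping quantifiers it crosses:
  (forall w. ~Q(w,w)) & (exists t. Q(t,t)) & (exists v. Q(v,v)) | (exists s. exists z. (Q(s,z) & ~Q(s,s)))
All bound variables are already distinct, so no renaming is needed.
Finally move all quantifiers to the prefix:
  forall w. exists t. exists v. exists s. exists z. (~Q(w,w) & Q(t,t) & Q(v,v) | Q(s,z) & ~Q(s,s))
The quantifier forall t sits under an odd number of negations (counting the antecedent side of each →), so it flips to exists t.

existential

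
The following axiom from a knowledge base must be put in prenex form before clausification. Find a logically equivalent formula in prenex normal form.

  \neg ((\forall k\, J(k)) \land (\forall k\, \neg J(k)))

\exists k\, \exists p\, (\neg J(k) \lor J(p))

Move each ¬ inward, flipping quantifiers it crosses:
  (\exists k\, \neg J(k)) \lor (\exists k\, J(k))
Standardize variables apart so no two quantifiers bind the same name: k↦p.
  (\exists k\, \neg J(k)) \lor (\exists p\, J(p))
Pull the quantifiers to the front (each side's bound variable is not free in the other side):
  \exists k\, \exists p\, (\neg J(k) \lor J(p))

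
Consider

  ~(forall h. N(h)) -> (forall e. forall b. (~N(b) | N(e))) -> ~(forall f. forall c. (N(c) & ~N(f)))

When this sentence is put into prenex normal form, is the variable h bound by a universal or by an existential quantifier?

universal

Eliminate → and ↔ using ¬ and ∨.
  ~~(forall h. N(h)) | ~(forall e. forall b. (~N(b) | N(e))) | ~(forall f. forall c. (N(c) & ~N(f)))
Push ¬ through the quantifiers and connectives to reach negation normal form:
  (forall h. N(h)) | (exists e. exists b. (N(b) & ~N(e))) | (exists f. exists c. (~N(c) | N(f)))
All bound variables are already distinct, so no renaming is needed.
Pull the quantifiers to the front (each side's bound variable is not free in the other side):
  forall h. exists e. exists b. exists f. exists c. (N(h) | N(b) & ~N(e) | ~N(c) | N(f))
The quantifier forall h sits under an even number of negations (counting the antecedent side of each →), so it remains universal.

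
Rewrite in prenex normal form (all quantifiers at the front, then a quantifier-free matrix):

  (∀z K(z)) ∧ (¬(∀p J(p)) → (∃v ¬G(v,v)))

Rewrite implications/biconditionals: A → B as ¬A ∨ B.
  (∀z K(z)) ∧ (¬¬(∀p J(p)) ∨ (∃v ¬G(v,v)))
Drive negations inward (¬∀x A ≡ ∃x ¬A, ¬∃x A ≡ ∀x ¬A, De Morgan for ∧/∨):
  (∀z K(z)) ∧ ((∀p J(p)) ∨ (∃v ¬G(v,v)))
Finally move all quantifiers to the prefix:
  ∀z ∀p ∃v (K(z) ∧ (J(p) ∨ ¬G(v,v)))

∀z ∀p ∃v (K(z) ∧ (J(p) ∨ ¬G(v,v)))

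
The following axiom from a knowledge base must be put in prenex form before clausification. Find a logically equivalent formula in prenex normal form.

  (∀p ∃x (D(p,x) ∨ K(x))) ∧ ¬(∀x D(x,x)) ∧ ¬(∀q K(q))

∀p ∃x ∃v ∃q ((D(p,x) ∨ K(x)) ∧ ¬D(v,v) ∧ ¬K(q))

Move each ¬ inward, flipping quantifiers it crosses:
  (∀p ∃x (D(p,x) ∨ K(x))) ∧ (∃x ¬D(x,x)) ∧ (∃q ¬K(q))
Standardize variables apart so no two quantifiers bind the same name: x↦v.
  (∀p ∃x (D(p,x) ∨ K(x))) ∧ (∃v ¬D(v,v)) ∧ (∃q ¬K(q))
Extract every quantifier outward, since the variables are now distinct and don't occur free across branches:
  ∀p ∃x ∃v ∃q ((D(p,x) ∨ K(x)) ∧ ¬D(v,v) ∧ ¬K(q))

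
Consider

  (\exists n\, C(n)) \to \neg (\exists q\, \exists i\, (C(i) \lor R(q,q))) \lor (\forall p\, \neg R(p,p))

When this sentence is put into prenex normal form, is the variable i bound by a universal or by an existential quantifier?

First replace A → B with ¬A ∨ B.
  \neg (\exists n\, C(n)) \lor \neg (\exists q\, \exists i\, (C(i) \lor R(q,q))) \lor (\forall p\, \neg R(p,p))
Move each ¬ inward, flipping quantifiers it crosses:
  (\forall n\, \neg C(n)) \lor (\forall q\, \forall i\, (\neg C(i) \land \neg R(q,q))) \lor (\forall p\, \neg R(p,p))
All bound variables are already distinct, so no renaming is needed.
Finally move all quantifiers to the prefix:
  \forall n\, \forall q\, \forall i\, \forall p\, (\neg C(n) \lor \neg C(i) \land \neg R(q,q) \lor \neg R(p,p))
The quantifier \exists i sits under an odd number of negations (counting the antecedent side of each →), so it flips to \forall i.

universal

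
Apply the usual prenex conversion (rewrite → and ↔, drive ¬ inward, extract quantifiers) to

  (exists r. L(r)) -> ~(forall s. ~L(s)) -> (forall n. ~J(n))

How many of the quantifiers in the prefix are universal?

3

Rewrite implications/biconditionals: A → B as ¬A ∨ B.
  ~(exists r. L(r)) | ~~(forall s. ~L(s)) | (forall n. ~J(n))
Move each ¬ inward, flipping quantifiers it crosses:
  (forall r. ~L(r)) | (forall s. ~L(s)) | (forall n. ~J(n))
All bound variables are already distinct, so no renaming is needed.
Extract every quantifier outward, since the variables are now distinct and don't occur free across branches:
  forall r. forall s. forall n. (~L(r) | ~L(s) | ~J(n))
The prefix is forall r forall s forall n: 3 universal, 0 existential.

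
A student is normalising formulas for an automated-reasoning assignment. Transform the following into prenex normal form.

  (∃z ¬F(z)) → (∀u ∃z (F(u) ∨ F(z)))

∀z ∀u ∃t (F(z) ∨ F(u) ∨ F(t))

Rewrite implications/biconditionals: A → B as ¬A ∨ B.
  ¬(∃z ¬F(z)) ∨ (∀u ∃z (F(u) ∨ F(z)))
Push ¬ through the quantifiers and connectives to reach negation normal form:
  (∀z F(z)) ∨ (∀u ∃z (F(u) ∨ F(z)))
Standardize variables apart so no two quantifiers bind the same name: z↦t.
  (∀z F(z)) ∨ (∀u ∃t (F(u) ∨ F(t)))
Finally move all quantifiers to the prefix:
  ∀z ∀u ∃t (F(z) ∨ F(u) ∨ F(t))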